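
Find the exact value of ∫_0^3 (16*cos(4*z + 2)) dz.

-4*sin(2) + 4*sin(14)

Let u = 4*z + 2, so du = 4 dz. When z = 0, u = 2; when z = 3, u = 14.
The integral becomes 4·∫ cos(u) du from 2 to 14, with antiderivative 4*sin(u).
Back in z: F(z) = 4*sin(4*z + 2).
Then F(3) - F(0) = (4*sin(14)) - (4*sin(2)) = -4*sin(2) + 4*sin(14).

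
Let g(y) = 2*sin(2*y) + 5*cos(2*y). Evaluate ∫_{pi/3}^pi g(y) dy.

-5*sqrt(3)/4 - 3/2

An antiderivative is F(y) = 5*sin(2*y)/2 - cos(2*y).
Then F(pi) - F(pi/3) = (-1) - (1/2 + 5*sqrt(3)/4) = -5*sqrt(3)/4 - 3/2.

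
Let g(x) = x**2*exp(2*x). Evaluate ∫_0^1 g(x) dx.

Integrate by parts twice (u = x^2, dv = exp(2*x) dx).
An antiderivative is F(x) = (2*x**2 - 2*x + 1)*exp(2*x)/4.
Then F(1) - F(0) = (exp(2)/4) - (1/4) = -1/4 + exp(2)/4.

-1/4 + exp(2)/4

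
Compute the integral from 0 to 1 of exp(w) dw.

An antiderivative is F(w) = exp(w).
Then F(1) - F(0) = (E) - (1) = -1 + E.

-1 + E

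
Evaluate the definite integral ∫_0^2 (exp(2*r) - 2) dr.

-9/2 + exp(4)/2

An antiderivative is F(r) = exp(2*r)/2 - 2*r.
Then F(2) - F(0) = (-4 + exp(4)/2) - (1/2) = -9/2 + exp(4)/2.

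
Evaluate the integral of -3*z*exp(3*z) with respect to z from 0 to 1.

-2*exp(3)/3 - 1/3

Integrate by parts once (u = z, dv = -3*exp(3*z) dz).
An antiderivative is F(z) = (-3*z + 1)*exp(3*z)/3.
Then F(1) - F(0) = (-2*exp(3)/3) - (1/3) = -2*exp(3)/3 - 1/3.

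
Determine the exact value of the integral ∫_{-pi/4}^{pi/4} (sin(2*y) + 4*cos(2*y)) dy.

An antiderivative is F(y) = 2*sin(2*y) - cos(2*y)/2.
Then F(pi/4) - F(-pi/4) = (2) - (-2) = 4.

4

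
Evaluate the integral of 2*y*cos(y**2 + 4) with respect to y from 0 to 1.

sin(5) - sin(4)

Let u = y**2 + 4, so du = 2*y dy. When y = 0, u = 4; when y = 1, u = 5.
The integral becomes ∫ cos(u) du from 4 to 5, with antiderivative sin(u).
Back in y: F(y) = sin(y**2 + 4).
Then F(1) - F(0) = (sin(5)) - (sin(4)) = sin(5) - sin(4).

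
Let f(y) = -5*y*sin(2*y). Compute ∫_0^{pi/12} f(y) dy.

-5/8 + 5*sqrt(3)*pi/48

Integrate by parts once (u = y, dv = -5*sin(2*y) dy).
An antiderivative is F(y) = 5*y*cos(2*y)/2 - 5*sin(2*y)/4.
Then F(pi/12) - F(0) = (-5/8 + 5*sqrt(3)*pi/48) - (0) = -5/8 + 5*sqrt(3)*pi/48.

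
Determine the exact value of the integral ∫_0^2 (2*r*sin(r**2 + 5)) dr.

cos(5) - cos(9)

Let u = r**2 + 5, so du = 2*r dr. When r = 0, u = 5; when r = 2, u = 9.
The integral becomes ∫ sin(u) du from 5 to 9, with antiderivative -cos(u).
Back in r: F(r) = -cos(r**2 + 5).
Then F(2) - F(0) = (-cos(9)) - (-cos(5)) = cos(5) - cos(9).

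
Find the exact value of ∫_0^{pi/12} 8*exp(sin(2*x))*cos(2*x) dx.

Let u = sin(2*x), so du = 2*cos(2*x) dx. When x = 0, u = 0; when x = pi/12, u = 1/2.
The integral becomes 4·∫ exp(u) du from 0 to 1/2, with antiderivative 4*exp(u).
Back in x: F(x) = 4*exp(sin(2*x)).
Then F(pi/12) - F(0) = (4*exp(1/2)) - (4) = -4 + 4*exp(1/2).

-4 + 4*exp(1/2)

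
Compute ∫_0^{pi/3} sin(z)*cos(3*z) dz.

-3/16

Use the identity sin(z)cos(3*z) = [sin(4*z) + sin(-2*z)]/2.
An antiderivative is F(z) = cos(2*z)/4 - cos(4*z)/8.
Then F(pi/3) - F(0) = (-1/16) - (1/8) = -3/16.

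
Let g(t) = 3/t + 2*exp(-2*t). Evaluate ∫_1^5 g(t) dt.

An antiderivative is F(t) = 3*log(t) - exp(-2*t).
Then F(5) - F(1) = (-exp(-10) + 3*log(5)) - (-exp(-2)) = -exp(-10) + exp(-2) + 3*log(5).

-exp(-10) + exp(-2) + 3*log(5)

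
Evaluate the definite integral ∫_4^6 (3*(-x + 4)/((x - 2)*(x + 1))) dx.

-5*log(7) + 2*log(2) + 5*log(5)

Factor the denominator: x**2 - x - 2 = (x + 1)(x - 2).
Partial fractions: 3*(-x + 4)/((x - 2)*(x + 1)) = -5/(x + 1) + 2/(x - 2).
An antiderivative is F(x) = 2*log(x - 2) - 5*log(x + 1).
Then F(6) - F(4) = (-5*log(7) + 4*log(2)) - (-5*log(5) + 2*log(2)) = -5*log(7) + 2*log(2) + 5*log(5).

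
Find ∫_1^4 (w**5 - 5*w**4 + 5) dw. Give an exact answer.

-651/2

By the power rule, an antiderivative is F(w) = w**6/6 - w**5 + 5*w.
Then F(4) - F(1) = (-964/3) - (25/6) = -651/2.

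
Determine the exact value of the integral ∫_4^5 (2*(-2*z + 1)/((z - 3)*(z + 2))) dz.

log(9/49)

Factor the denominator: z**2 - z - 6 = (z + 2)(z - 3).
Partial fractions: 2*(-2*z + 1)/((z - 3)*(z + 2)) = -2/(z + 2) - 2/(z - 3).
An antiderivative is F(z) = -2*log(z - 3) - 2*log(z + 2).
Then F(5) - F(4) = (-2*log(7) - 2*log(2)) - (-log(36)) = log(9/49).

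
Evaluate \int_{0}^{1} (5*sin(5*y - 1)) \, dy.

cos(1) - cos(4)

Let u = 5*y - 1, so du = 5 dy. When y = 0, u = -1; when y = 1, u = 4.
The integral becomes ∫ sin(u) du from -1 to 4, with antiderivative -cos(u).
Back in y: F(y) = -cos(5*y - 1).
Then F(1) - F(0) = (-cos(4)) - (-cos(1)) = cos(1) - cos(4).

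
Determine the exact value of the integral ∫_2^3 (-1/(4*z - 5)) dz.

-log(7)/4 + log(3)/4

An antiderivative is F(z) = -log(4*z - 5)/4.
Then F(3) - F(2) = (-log(7)/4) - (-log(3)/4) = -log(7)/4 + log(3)/4.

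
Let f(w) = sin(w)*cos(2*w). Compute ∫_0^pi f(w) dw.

-2/3

Use the identity sin(w)cos(2*w) = [sin(3*w) + sin(-w)]/2.
An antiderivative is F(w) = cos(w)/2 - cos(3*w)/6.
Then F(pi) - F(0) = (-1/3) - (1/3) = -2/3.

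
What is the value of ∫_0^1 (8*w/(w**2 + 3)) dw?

Let u = w**2 + 3, so du = 2*w dw. When w = 0, u = 3; when w = 1, u = 4.
The integral becomes 4·∫ 1/u du from 3 to 4, with antiderivative 4*log(u).
Back in w: F(w) = 4*log(w**2 + 3).
Then F(1) - F(0) = (8*log(2)) - (log(81)) = -4*log(3) + 8*log(2).

-4*log(3) + 8*log(2)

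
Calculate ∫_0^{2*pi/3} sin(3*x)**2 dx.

pi/3

Use the identity sin^2(3*x) = (1 - cos(6*x))/2.
An antiderivative is F(x) = x/2 - sin(6*x)/12.
Then F(2*pi/3) - F(0) = (pi/3) - (0) = pi/3.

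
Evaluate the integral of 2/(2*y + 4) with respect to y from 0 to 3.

log(5/2)

Let u = 2*y + 4, so du = 2 dy. When y = 0, u = 4; when y = 3, u = 10.
The integral becomes ∫ 1/u du from 4 to 10, with antiderivative log(u).
Back in y: F(y) = log(2*y + 4).
Then F(3) - F(0) = (log(10)) - (log(4)) = log(5/2).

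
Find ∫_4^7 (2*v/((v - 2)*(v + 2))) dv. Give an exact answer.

Factor the denominator: v**2 - 4 = (v + 2)(v - 2).
Partial fractions: 2*v/((v - 2)*(v + 2)) = 1/(v + 2) + 1/(v - 2).
An antiderivative is F(v) = log(v - 2) + log(v + 2).
Then F(7) - F(4) = (log(45)) - (log(12)) = log(15/4).

log(15/4)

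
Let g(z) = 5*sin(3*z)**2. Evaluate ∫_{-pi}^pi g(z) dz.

Use the identity sin^2(3*z) = (1 - cos(6*z))/2.
An antiderivative is F(z) = 5*z/2 - 5*sin(6*z)/12.
Then F(pi) - F(-pi) = (5*pi/2) - (-5*pi/2) = 5*pi.

5*pi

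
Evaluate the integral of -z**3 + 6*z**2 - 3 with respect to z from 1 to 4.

By the power rule, an antiderivative is F(z) = -z**4/4 + 2*z**3 - 3*z.
Then F(4) - F(1) = (52) - (-5/4) = 213/4.

213/4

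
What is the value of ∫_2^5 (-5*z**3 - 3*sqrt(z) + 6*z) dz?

By the power rule, an antiderivative is F(z) = -5*z**4/4 - 2*z**(3/2) + 3*z**2.
Then F(5) - F(2) = (-2825/4 - 10*sqrt(5)) - (-8 - 4*sqrt(2)) = -2793/4 - 10*sqrt(5) + 4*sqrt(2).

-2793/4 - 10*sqrt(5) + 4*sqrt(2)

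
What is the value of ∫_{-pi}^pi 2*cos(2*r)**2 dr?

Use the identity cos^2(2*r) = (1 + cos(4*r))/2.
An antiderivative is F(r) = r + sin(4*r)/4.
Then F(pi) - F(-pi) = (pi) - (-pi) = 2*pi.

2*pi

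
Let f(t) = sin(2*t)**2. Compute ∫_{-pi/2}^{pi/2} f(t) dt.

pi/2

Use the identity sin^2(2*t) = (1 - cos(4*t))/2.
An antiderivative is F(t) = t/2 - sin(4*t)/8.
Then F(pi/2) - F(-pi/2) = (pi/4) - (-pi/4) = pi/2.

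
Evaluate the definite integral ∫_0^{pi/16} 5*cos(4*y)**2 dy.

5/16 + 5*pi/32

Use the identity cos^2(4*y) = (1 + cos(8*y))/2.
An antiderivative is F(y) = 5*y/2 + 5*sin(8*y)/16.
Then F(pi/16) - F(0) = (5/16 + 5*pi/32) - (0) = 5/16 + 5*pi/32.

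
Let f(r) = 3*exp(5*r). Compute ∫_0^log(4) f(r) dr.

3069/5

Let u = exp(r), so du = exp(r) dr. When r = 0, u = 1; when r = log(4), u = 4.
The integral becomes 3·∫ u**4 du from 1 to 4, with antiderivative 3*u**5/5.
Back in r: F(r) = 3*exp(5*r)/5.
Then F(log(4)) - F(0) = (3072/5) - (3/5) = 3069/5.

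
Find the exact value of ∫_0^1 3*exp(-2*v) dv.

An antiderivative is F(v) = -3*exp(-2*v)/2.
Then F(1) - F(0) = (-3*exp(-2)/2) - (-3/2) = 3/2 - 3*exp(-2)/2.

3/2 - 3*exp(-2)/2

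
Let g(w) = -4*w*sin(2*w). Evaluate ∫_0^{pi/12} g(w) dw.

Integrate by parts once (u = w, dv = -4*sin(2*w) dw).
An antiderivative is F(w) = 2*w*cos(2*w) - sin(2*w).
Then F(pi/12) - F(0) = (-1/2 + sqrt(3)*pi/12) - (0) = -1/2 + sqrt(3)*pi/12.

-1/2 + sqrt(3)*pi/12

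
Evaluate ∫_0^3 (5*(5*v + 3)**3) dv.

104895/4

Let u = 5*v + 3, so du = 5 dv. When v = 0, u = 3; when v = 3, u = 18.
The integral becomes ∫ u**3 du from 3 to 18, with antiderivative u**4/4.
Back in v: F(v) = (5*v + 3)**4/4.
Then F(3) - F(0) = (26244) - (81/4) = 104895/4.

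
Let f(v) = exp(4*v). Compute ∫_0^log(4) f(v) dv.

Let u = exp(v), so du = exp(v) dv. When v = 0, u = 1; when v = log(4), u = 4.
The integral becomes ∫ u**3 du from 1 to 4, with antiderivative u**4/4.
Back in v: F(v) = exp(4*v)/4.
Then F(log(4)) - F(0) = (64) - (1/4) = 255/4.

255/4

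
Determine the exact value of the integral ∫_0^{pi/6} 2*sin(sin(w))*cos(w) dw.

2 - 2*cos(1/2)

Let u = sin(w), so du = cos(w) dw. When w = 0, u = 0; when w = pi/6, u = 1/2.
The integral becomes 2·∫ sin(u) du from 0 to 1/2, with antiderivative -2*cos(u).
Back in w: F(w) = -2*cos(sin(w)).
Then F(pi/6) - F(0) = (-2*cos(1/2)) - (-2) = 2 - 2*cos(1/2).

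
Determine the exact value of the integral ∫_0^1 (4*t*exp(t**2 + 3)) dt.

Let u = t**2 + 3, so du = 2*t dt. When t = 0, u = 3; when t = 1, u = 4.
The integral becomes 2·∫ exp(u) du from 3 to 4, with antiderivative 2*exp(u).
Back in t: F(t) = 2*exp(t**2 + 3).
Then F(1) - F(0) = (2*exp(4)) - (2*exp(3)) = -2*(1 - exp(1))*exp(3).

-2*(1 - exp(1))*exp(3)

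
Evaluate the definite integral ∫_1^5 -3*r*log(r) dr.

18 - 75*log(5)/2

Integrate by parts once (u = ln r, dv = -3*r dr).
An antiderivative is F(r) = -3*r**2*(2*log(r) - 1)/4.
Then F(5) - F(1) = (75/4 - 75*log(5)/2) - (3/4) = 18 - 75*log(5)/2.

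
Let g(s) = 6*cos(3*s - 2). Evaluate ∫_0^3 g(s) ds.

2*sin(7) + 2*sin(2)

Let u = 3*s - 2, so du = 3 ds. When s = 0, u = -2; when s = 3, u = 7.
The integral becomes 2·∫ cos(u) du from -2 to 7, with antiderivative 2*sin(u).
Back in s: F(s) = 2*sin(3*s - 2).
Then F(3) - F(0) = (2*sin(7)) - (-2*sin(2)) = 2*sin(7) + 2*sin(2).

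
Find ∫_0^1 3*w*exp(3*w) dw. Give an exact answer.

1/3 + 2*exp(3)/3

Integrate by parts once (u = w, dv = 3*exp(3*w) dw).
An antiderivative is F(w) = (3*w - 1)*exp(3*w)/3.
Then F(1) - F(0) = (2*exp(3)/3) - (-1/3) = 1/3 + 2*exp(3)/3.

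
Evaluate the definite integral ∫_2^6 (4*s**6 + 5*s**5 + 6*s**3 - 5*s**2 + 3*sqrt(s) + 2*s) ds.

-4*sqrt(2) + 12*sqrt(6) + 1402256/7

By the power rule, an antiderivative is F(s) = 4*s**7/7 + 5*s**6/6 + 3*s**4/2 + 2*s**(3/2) - 5*s**3/3 + s**2.
Then F(6) - F(2) = (12*sqrt(6) + 1403244/7) - (4*sqrt(2) + 988/7) = -4*sqrt(2) + 12*sqrt(6) + 1402256/7.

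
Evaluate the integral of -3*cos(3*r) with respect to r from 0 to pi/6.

An antiderivative is F(r) = -sin(3*r).
Then F(pi/6) - F(0) = (-1) - (0) = -1.

-1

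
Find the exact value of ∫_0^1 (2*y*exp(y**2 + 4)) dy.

-exp(4) + exp(5)

Let u = y**2 + 4, so du = 2*y dy. When y = 0, u = 4; when y = 1, u = 5.
The integral becomes ∫ exp(u) du from 4 to 5, with antiderivative exp(u).
Back in y: F(y) = exp(y**2 + 4).
Then F(1) - F(0) = (exp(5)) - (exp(4)) = -exp(4) + exp(5).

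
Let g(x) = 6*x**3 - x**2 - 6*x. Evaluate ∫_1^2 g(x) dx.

By the power rule, an antiderivative is F(x) = 3*x**4/2 - x**3/3 - 3*x**2.
Then F(2) - F(1) = (28/3) - (-11/6) = 67/6.

67/6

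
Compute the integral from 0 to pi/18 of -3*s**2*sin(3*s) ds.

Integrate by parts twice (u = s^2, dv = -3*sin(3*s) ds).
An antiderivative is F(s) = s**2*cos(3*s) - 2*s*sin(3*s)/3 - 2*cos(3*s)/9.
Then F(pi/18) - F(0) = (-sqrt(3)/9 - pi/54 + sqrt(3)*pi**2/648) - (-2/9) = -sqrt(3)/9 - pi/54 + sqrt(3)*pi**2/648 + 2/9.

-sqrt(3)/9 - pi/54 + sqrt(3)*pi**2/648 + 2/9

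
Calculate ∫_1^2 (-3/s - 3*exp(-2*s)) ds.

-3*log(2) - 3*exp(-2)/2 + 3*exp(-4)/2

An antiderivative is F(s) = -3*log(s) + 3*exp(-2*s)/2.
Then F(2) - F(1) = (-3*log(2) + 3*exp(-4)/2) - (3*exp(-2)/2) = -3*log(2) - 3*exp(-2)/2 + 3*exp(-4)/2.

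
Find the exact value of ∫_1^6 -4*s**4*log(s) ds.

Integrate by parts once (u = ln s, dv = -4*s**4 ds).
An antiderivative is F(s) = -4*s**5*(5*log(s) - 1)/25.
Then F(6) - F(1) = (31104/25 - 31104*log(6)/5) - (4/25) = 1244 - 31104*log(6)/5.

1244 - 31104*log(6)/5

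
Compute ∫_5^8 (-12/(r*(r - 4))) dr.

Factor the denominator: r**2 - 4*r = r(r - 4).
Partial fractions: -12/(r*(r - 4)) = 3/r - 3/(r - 4).
An antiderivative is F(r) = 3*log(r) - 3*log(r - 4).
Then F(8) - F(5) = (log(8)) - (3*log(5)) = -3*log(5) + 3*log(2).

-3*log(5) + 3*log(2)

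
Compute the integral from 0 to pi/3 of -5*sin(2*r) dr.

-15/4

An antiderivative is F(r) = 5*cos(2*r)/2.
Then F(pi/3) - F(0) = (-5/4) - (5/2) = -15/4.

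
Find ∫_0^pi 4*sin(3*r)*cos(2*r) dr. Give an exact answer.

Use the identity sin(3*r)cos(2*r) = [sin(5*r) + sin(r)]/2.
An antiderivative is F(r) = -2*cos(r) - 2*cos(5*r)/5.
Then F(pi) - F(0) = (12/5) - (-12/5) = 24/5.

24/5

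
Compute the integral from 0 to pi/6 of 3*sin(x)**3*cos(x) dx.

Let u = sin(x), so du = cos(x) dx. When x = 0, u = 0; when x = pi/6, u = 1/2.
The integral becomes 3·∫ u**3 du from 0 to 1/2, with antiderivative 3*u**4/4.
Back in x: F(x) = 3*sin(x)**4/4.
Then F(pi/6) - F(0) = (3/64) - (0) = 3/64.

3/64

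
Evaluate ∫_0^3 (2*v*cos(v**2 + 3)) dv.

sin(12) - sin(3)

Let u = v**2 + 3, so du = 2*v dv. When v = 0, u = 3; when v = 3, u = 12.
The integral becomes ∫ cos(u) du from 3 to 12, with antiderivative sin(u).
Back in v: F(v) = sin(v**2 + 3).
Then F(3) - F(0) = (sin(12)) - (sin(3)) = sin(12) - sin(3).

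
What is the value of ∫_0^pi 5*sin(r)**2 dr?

Use the identity sin^2(r) = (1 - cos(2*r))/2.
An antiderivative is F(r) = 5*r/2 - 5*sin(2*r)/4.
Then F(pi) - F(0) = (5*pi/2) - (0) = 5*pi/2.

5*pi/2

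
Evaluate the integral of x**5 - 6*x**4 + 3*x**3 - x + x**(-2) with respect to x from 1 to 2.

-329/20

By the power rule, an antiderivative is F(x) = x**6/6 - 6*x**5/5 + 3*x**4/4 - x**2/2 - 1/x.
Then F(2) - F(1) = (-547/30) - (-107/60) = -329/20.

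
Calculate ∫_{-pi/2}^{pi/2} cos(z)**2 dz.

Use the identity cos^2(z) = (1 + cos(2*z))/2.
An antiderivative is F(z) = z/2 + sin(2*z)/4.
Then F(pi/2) - F(-pi/2) = (pi/4) - (-pi/4) = pi/2.

pi/2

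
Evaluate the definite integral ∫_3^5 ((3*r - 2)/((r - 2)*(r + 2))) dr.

Factor the denominator: r**2 - 4 = (r + 2)(r - 2).
Partial fractions: (3*r - 2)/((r - 2)*(r + 2)) = 2/(r + 2) + 1/(r - 2).
An antiderivative is F(r) = log(r - 2) + 2*log(r + 2).
Then F(5) - F(3) = (log(3) + 2*log(7)) - (log(25)) = -2*log(5) + log(3) + 2*log(7).

-2*log(5) + log(3) + 2*log(7)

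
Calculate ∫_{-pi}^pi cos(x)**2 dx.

pi

Use the identity cos^2(x) = (1 + cos(2*x))/2.
An antiderivative is F(x) = x/2 + sin(2*x)/4.
Then F(pi) - F(-pi) = (pi/2) - (-pi/2) = pi.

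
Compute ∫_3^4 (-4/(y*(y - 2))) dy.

log(4/9)

Factor the denominator: y**2 - 2*y = y(y - 2).
Partial fractions: -4/(y*(y - 2)) = 2/y - 2/(y - 2).
An antiderivative is F(y) = 2*log(y) - 2*log(y - 2).
Then F(4) - F(3) = (log(4)) - (log(9)) = log(4/9).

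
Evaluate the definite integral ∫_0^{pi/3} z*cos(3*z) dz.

-2/9

Integrate by parts once (u = z, dv = cos(3*z) dz).
An antiderivative is F(z) = z*sin(3*z)/3 + cos(3*z)/9.
Then F(pi/3) - F(0) = (-1/9) - (1/9) = -2/9.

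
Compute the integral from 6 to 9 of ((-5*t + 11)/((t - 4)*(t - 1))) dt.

Factor the denominator: t**2 - 5*t + 4 = (t - 1)(t - 4).
Partial fractions: (-5*t + 11)/((t - 4)*(t - 1)) = -2/(t - 1) - 3/(t - 4).
An antiderivative is F(t) = -3*log(t - 4) - 2*log(t - 1).
Then F(9) - F(6) = (-3*log(5) - 6*log(2)) - (-2*log(5) - 3*log(2)) = -log(40).

-log(40)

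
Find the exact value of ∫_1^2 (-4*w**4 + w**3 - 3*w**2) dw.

-561/20

By the power rule, an antiderivative is F(w) = -4*w**5/5 + w**4/4 - w**3.
Then F(2) - F(1) = (-148/5) - (-31/20) = -561/20.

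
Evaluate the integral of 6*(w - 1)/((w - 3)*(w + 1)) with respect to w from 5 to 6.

-6*log(2) + 3*log(7)

Factor the denominator: w**2 - 2*w - 3 = (w + 1)(w - 3).
Partial fractions: 6*(w - 1)/((w - 3)*(w + 1)) = 3/(w + 1) + 3/(w - 3).
An antiderivative is F(w) = 3*log(w - 3) + 3*log(w + 1).
Then F(6) - F(5) = (3*log(3) + 3*log(7)) - (3*log(3) + 6*log(2)) = -6*log(2) + 3*log(7).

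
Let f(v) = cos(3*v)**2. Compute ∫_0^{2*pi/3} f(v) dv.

pi/3

Use the identity cos^2(3*v) = (1 + cos(6*v))/2.
An antiderivative is F(v) = v/2 + sin(6*v)/12.
Then F(2*pi/3) - F(0) = (pi/3) - (0) = pi/3.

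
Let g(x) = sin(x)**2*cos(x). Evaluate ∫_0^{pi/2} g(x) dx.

Let u = sin(x), so du = cos(x) dx. When x = 0, u = 0; when x = pi/2, u = 1.
The integral becomes ∫ u**2 du from 0 to 1, with antiderivative u**3/3.
Back in x: F(x) = sin(x)**3/3.
Then F(pi/2) - F(0) = (1/3) - (0) = 1/3.

1/3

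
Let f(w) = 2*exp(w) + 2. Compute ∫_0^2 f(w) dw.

An antiderivative is F(w) = 2*w + 2*exp(w).
Then F(2) - F(0) = (4 + 2*exp(2)) - (2) = 2 + 2*exp(2).

2 + 2*exp(2)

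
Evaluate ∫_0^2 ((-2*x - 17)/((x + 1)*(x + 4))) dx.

Factor the denominator: x**2 + 5*x + 4 = (x + 4)(x + 1).
Partial fractions: (-2*x - 17)/((x + 1)*(x + 4)) = 3/(x + 4) - 5/(x + 1).
An antiderivative is F(x) = -5*log(x + 1) + 3*log(x + 4).
Then F(2) - F(0) = (log(8/9)) - (log(64)) = -log(72).

-log(72)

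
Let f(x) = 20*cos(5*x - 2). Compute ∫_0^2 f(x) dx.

Let u = 5*x - 2, so du = 5 dx. When x = 0, u = -2; when x = 2, u = 8.
The integral becomes 4·∫ cos(u) du from -2 to 8, with antiderivative 4*sin(u).
Back in x: F(x) = 4*sin(5*x - 2).
Then F(2) - F(0) = (4*sin(8)) - (-4*sin(2)) = 4*sin(2) + 4*sin(8).

4*sin(2) + 4*sin(8)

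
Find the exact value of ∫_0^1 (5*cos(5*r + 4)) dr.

sin(9) - sin(4)

Let u = 5*r + 4, so du = 5 dr. When r = 0, u = 4; when r = 1, u = 9.
The integral becomes ∫ cos(u) du from 4 to 9, with antiderivative sin(u).
Back in r: F(r) = sin(5*r + 4).
Then F(1) - F(0) = (sin(9)) - (sin(4)) = sin(9) - sin(4).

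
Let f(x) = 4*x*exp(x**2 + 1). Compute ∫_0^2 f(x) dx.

Let u = x**2 + 1, so du = 2*x dx. When x = 0, u = 1; when x = 2, u = 5.
The integral becomes 2·∫ exp(u) du from 1 to 5, with antiderivative 2*exp(u).
Back in x: F(x) = 2*exp(x**2 + 1).
Then F(2) - F(0) = (2*exp(5)) - (2*exp(1)) = -2*exp(1)*(1 - exp(4)).

-2*exp(1)*(1 - exp(4))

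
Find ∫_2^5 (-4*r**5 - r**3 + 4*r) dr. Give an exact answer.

By the power rule, an antiderivative is F(r) = -2*r**6/3 - r**4/4 + 2*r**2.
Then F(5) - F(2) = (-126275/12) - (-116/3) = -41937/4.

-41937/4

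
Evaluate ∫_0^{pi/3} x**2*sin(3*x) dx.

-4/27 + pi**2/27

Integrate by parts twice (u = x^2, dv = sin(3*x) dx).
An antiderivative is F(x) = -x**2*cos(3*x)/3 + 2*x*sin(3*x)/9 + 2*cos(3*x)/27.
Then F(pi/3) - F(0) = (-2/27 + pi**2/27) - (2/27) = -4/27 + pi**2/27.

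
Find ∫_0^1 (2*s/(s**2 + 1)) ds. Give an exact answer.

Let u = s**2 + 1, so du = 2*s ds. When s = 0, u = 1; when s = 1, u = 2.
The integral becomes ∫ 1/u du from 1 to 2, with antiderivative log(u).
Back in s: F(s) = log(s**2 + 1).
Then F(1) - F(0) = (log(2)) - (0) = log(2).

log(2)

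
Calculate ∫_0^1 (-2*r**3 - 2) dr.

By the power rule, an antiderivative is F(r) = -r**4/2 - 2*r.
Then F(1) - F(0) = (-5/2) - (0) = -5/2.

-5/2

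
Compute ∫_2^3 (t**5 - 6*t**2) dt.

437/6

By the power rule, an antiderivative is F(t) = t**6/6 - 2*t**3.
Then F(3) - F(2) = (135/2) - (-16/3) = 437/6.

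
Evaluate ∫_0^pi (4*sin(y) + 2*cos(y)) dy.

8

An antiderivative is F(y) = 2*sin(y) - 4*cos(y).
Then F(pi) - F(0) = (4) - (-4) = 8.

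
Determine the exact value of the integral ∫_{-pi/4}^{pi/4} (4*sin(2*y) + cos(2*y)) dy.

1

An antiderivative is F(y) = sin(2*y)/2 - 2*cos(2*y).
Then F(pi/4) - F(-pi/4) = (1/2) - (-1/2) = 1.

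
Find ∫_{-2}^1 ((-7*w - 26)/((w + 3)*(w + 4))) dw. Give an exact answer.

Factor the denominator: w**2 + 7*w + 12 = (w + 4)(w + 3).
Partial fractions: (-7*w - 26)/((w + 3)*(w + 4)) = -2/(w + 4) - 5/(w + 3).
An antiderivative is F(w) = -5*log(w + 3) - 2*log(w + 4).
Then F(1) - F(-2) = (-10*log(2) - 2*log(5)) - (-log(4)) = -8*log(2) - 2*log(5).

-8*log(2) - 2*log(5)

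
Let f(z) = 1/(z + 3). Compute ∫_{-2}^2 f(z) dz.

An antiderivative is F(z) = log(z + 3).
Then F(2) - F(-2) = (log(5)) - (0) = log(5).

log(5)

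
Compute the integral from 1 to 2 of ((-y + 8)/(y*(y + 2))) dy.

-6*log(2) + 5*log(3)

Factor the denominator: y**2 + 2*y = (y + 2)y.
Partial fractions: (-y + 8)/(y*(y + 2)) = -5/(y + 2) + 4/y.
An antiderivative is F(y) = 4*log(y) - 5*log(y + 2).
Then F(2) - F(1) = (-log(64)) - (-5*log(3)) = -6*log(2) + 5*log(3).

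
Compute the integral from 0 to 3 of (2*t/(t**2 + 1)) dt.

log(10)

Let u = t**2 + 1, so du = 2*t dt. When t = 0, u = 1; when t = 3, u = 10.
The integral becomes ∫ 1/u du from 1 to 10, with antiderivative log(u).
Back in t: F(t) = log(t**2 + 1).
Then F(3) - F(0) = (log(10)) - (0) = log(10).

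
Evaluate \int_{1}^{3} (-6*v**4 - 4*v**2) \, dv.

-4876/15

By the power rule, an antiderivative is F(v) = -6*v**5/5 - 4*v**3/3.
Then F(3) - F(1) = (-1638/5) - (-38/15) = -4876/15.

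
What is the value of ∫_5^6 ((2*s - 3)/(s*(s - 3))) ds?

Factor the denominator: s**2 - 3*s = s(s - 3).
Partial fractions: (2*s - 3)/(s*(s - 3)) = 1/s + 1/(s - 3).
An antiderivative is F(s) = log(s) + log(s - 3).
Then F(6) - F(5) = (log(18)) - (log(10)) = log(9/5).

log(9/5)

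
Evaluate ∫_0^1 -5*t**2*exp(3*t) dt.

Integrate by parts twice (u = t^2, dv = -5*exp(3*t) dt).
An antiderivative is F(t) = (-45*t**2 + 30*t - 10)*exp(3*t)/27.
Then F(1) - F(0) = (-25*exp(3)/27) - (-10/27) = 10/27 - 25*exp(3)/27.

10/27 - 25*exp(3)/27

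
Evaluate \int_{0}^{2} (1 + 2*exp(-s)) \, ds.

4 - 2*exp(-2)

An antiderivative is F(s) = s - 2*exp(-s).
Then F(2) - F(0) = (2 - 2*exp(-2)) - (-2) = 4 - 2*exp(-2).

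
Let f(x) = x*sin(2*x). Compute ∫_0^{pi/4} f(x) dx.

1/4

Integrate by parts once (u = x, dv = sin(2*x) dx).
An antiderivative is F(x) = -x*cos(2*x)/2 + sin(2*x)/4.
Then F(pi/4) - F(0) = (1/4) - (0) = 1/4.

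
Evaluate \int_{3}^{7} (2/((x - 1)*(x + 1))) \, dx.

Factor the denominator: x**2 - 1 = (x + 1)(x - 1).
Partial fractions: 2/((x - 1)*(x + 1)) = -1/(x + 1) + 1/(x - 1).
An antiderivative is F(x) = log(x - 1) - log(x + 1).
Then F(7) - F(3) = (log(3/4)) - (-log(2)) = log(3/2).

log(3/2)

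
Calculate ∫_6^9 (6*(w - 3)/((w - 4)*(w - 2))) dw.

Factor the denominator: w**2 - 6*w + 8 = (w - 2)(w - 4).
Partial fractions: 6*(w - 3)/((w - 4)*(w - 2)) = 3/(w - 2) + 3/(w - 4).
An antiderivative is F(w) = 3*log(w - 4) + 3*log(w - 2).
Then F(9) - F(6) = (3*log(5) + 3*log(7)) - (9*log(2)) = -9*log(2) + 3*log(5) + 3*log(7).

-9*log(2) + 3*log(5) + 3*log(7)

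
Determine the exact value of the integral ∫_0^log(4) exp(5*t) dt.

Let u = exp(t), so du = exp(t) dt. When t = 0, u = 1; when t = log(4), u = 4.
The integral becomes ∫ u**4 du from 1 to 4, with antiderivative u**5/5.
Back in t: F(t) = exp(5*t)/5.
Then F(log(4)) - F(0) = (1024/5) - (1/5) = 1023/5.

1023/5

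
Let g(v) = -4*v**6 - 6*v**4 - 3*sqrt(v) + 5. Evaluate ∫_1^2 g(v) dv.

By the power rule, an antiderivative is F(v) = -4*v**7/7 - 6*v**5/5 - 2*v**(3/2) + 5*v.
Then F(2) - F(1) = (-3554/35 - 4*sqrt(2)) - (43/35) = -3597/35 - 4*sqrt(2).

-3597/35 - 4*sqrt(2)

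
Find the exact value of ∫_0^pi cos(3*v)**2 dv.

pi/2

Use the identity cos^2(3*v) = (1 + cos(6*v))/2.
An antiderivative is F(v) = v/2 + sin(6*v)/12.
Then F(pi) - F(0) = (pi/2) - (0) = pi/2.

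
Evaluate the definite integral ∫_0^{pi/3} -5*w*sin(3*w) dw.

-5*pi/9

Integrate by parts once (u = w, dv = -5*sin(3*w) dw).
An antiderivative is F(w) = 5*w*cos(3*w)/3 - 5*sin(3*w)/9.
Then F(pi/3) - F(0) = (-5*pi/9) - (0) = -5*pi/9.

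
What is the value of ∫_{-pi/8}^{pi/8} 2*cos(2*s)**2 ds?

1/2 + pi/4

Use the identity cos^2(2*s) = (1 + cos(4*s))/2.
An antiderivative is F(s) = s + sin(4*s)/4.
Then F(pi/8) - F(-pi/8) = (1/4 + pi/8) - (-pi/8 - 1/4) = 1/2 + pi/4.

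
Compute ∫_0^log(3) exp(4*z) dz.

Let u = exp(z), so du = exp(z) dz. When z = 0, u = 1; when z = log(3), u = 3.
The integral becomes ∫ u**3 du from 1 to 3, with antiderivative u**4/4.
Back in z: F(z) = exp(4*z)/4.
Then F(log(3)) - F(0) = (81/4) - (1/4) = 20.

20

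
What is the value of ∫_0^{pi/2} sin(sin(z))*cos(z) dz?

1 - cos(1)

Let u = sin(z), so du = cos(z) dz. When z = 0, u = 0; when z = pi/2, u = 1.
The integral becomes ∫ sin(u) du from 0 to 1, with antiderivative -cos(u).
Back in z: F(z) = -cos(sin(z)).
Then F(pi/2) - F(0) = (-cos(1)) - (-1) = 1 - cos(1).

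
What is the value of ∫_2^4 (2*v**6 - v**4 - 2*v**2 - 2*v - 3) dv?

461038/105

By the power rule, an antiderivative is F(v) = 2*v**7/7 - v**5/5 - 2*v**3/3 - v**2 - 3*v.
Then F(4) - F(2) = (462596/105) - (1558/105) = 461038/105.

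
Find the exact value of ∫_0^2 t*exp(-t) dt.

Integrate by parts once (u = t, dv = exp(-t) dt).
An antiderivative is F(t) = (-t - 1)*exp(-t).
Then F(2) - F(0) = (-3*exp(-2)) - (-1) = 1 - 3*exp(-2).

1 - 3*exp(-2)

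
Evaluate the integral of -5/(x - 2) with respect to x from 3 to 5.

-5*log(3)

An antiderivative is F(x) = -5*log(x - 2).
Then F(5) - F(3) = (-5*log(3)) - (0) = -5*log(3).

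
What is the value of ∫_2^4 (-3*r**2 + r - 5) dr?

-60

By the power rule, an antiderivative is F(r) = -r**3 + r**2/2 - 5*r.
Then F(4) - F(2) = (-76) - (-16) = -60.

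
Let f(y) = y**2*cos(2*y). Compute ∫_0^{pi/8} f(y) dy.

Integrate by parts twice (u = y^2, dv = cos(2*y) dy).
An antiderivative is F(y) = y**2*sin(2*y)/2 + y*cos(2*y)/2 - sin(2*y)/4.
Then F(pi/8) - F(0) = (sqrt(2)*(-32 + pi**2 + 8*pi)/256) - (0) = sqrt(2)*(-32 + pi**2 + 8*pi)/256.

sqrt(2)*(-32 + pi**2 + 8*pi)/256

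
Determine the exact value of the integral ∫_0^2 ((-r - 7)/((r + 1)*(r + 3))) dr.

Factor the denominator: r**2 + 4*r + 3 = (r + 3)(r + 1).
Partial fractions: (-r - 7)/((r + 1)*(r + 3)) = 2/(r + 3) - 3/(r + 1).
An antiderivative is F(r) = -3*log(r + 1) + 2*log(r + 3).
Then F(2) - F(0) = (log(25/27)) - (log(9)) = -5*log(3) + 2*log(5).

-5*log(3) + 2*log(5)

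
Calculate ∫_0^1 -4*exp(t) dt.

4 - 4*E

An antiderivative is F(t) = -4*exp(t).
Then F(1) - F(0) = (-4*E) - (-4) = 4 - 4*E.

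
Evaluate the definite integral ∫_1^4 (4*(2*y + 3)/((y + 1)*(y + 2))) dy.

4*log(5)

Factor the denominator: y**2 + 3*y + 2 = (y + 2)(y + 1).
Partial fractions: 4*(2*y + 3)/((y + 1)*(y + 2)) = 4/(y + 2) + 4/(y + 1).
An antiderivative is F(y) = 4*log(y + 1) + 4*log(y + 2).
Then F(4) - F(1) = (4*log(2) + 4*log(3) + 4*log(5)) - (4*log(2) + 4*log(3)) = 4*log(5).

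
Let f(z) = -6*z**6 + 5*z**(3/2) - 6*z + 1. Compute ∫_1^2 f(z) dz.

-832/7 + 8*sqrt(2)

By the power rule, an antiderivative is F(z) = -6*z**7/7 + 2*z**(5/2) - 3*z**2 + z.
Then F(2) - F(1) = (-838/7 + 8*sqrt(2)) - (-6/7) = -832/7 + 8*sqrt(2).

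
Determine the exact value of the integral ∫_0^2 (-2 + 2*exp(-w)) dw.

An antiderivative is F(w) = -2*w - 2*exp(-w).
Then F(2) - F(0) = (-4 - 2*exp(-2)) - (-2) = -2 - 2*exp(-2).

-2 - 2*exp(-2)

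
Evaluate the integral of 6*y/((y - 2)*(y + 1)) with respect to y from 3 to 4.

Factor the denominator: y**2 - y - 2 = (y + 1)(y - 2).
Partial fractions: 6*y/((y - 2)*(y + 1)) = 2/(y + 1) + 4/(y - 2).
An antiderivative is F(y) = 4*log(y - 2) + 2*log(y + 1).
Then F(4) - F(3) = (4*log(2) + 2*log(5)) - (log(16)) = log(25).

log(25)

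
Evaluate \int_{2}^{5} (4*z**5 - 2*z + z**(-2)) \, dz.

103533/10

By the power rule, an antiderivative is F(z) = 2*z**6/3 - z**2 - 1/z.
Then F(5) - F(2) = (155872/15) - (229/6) = 103533/10.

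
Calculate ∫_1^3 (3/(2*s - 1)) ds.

3*log(5)/2

An antiderivative is F(s) = 3*log(2*s - 1)/2.
Then F(3) - F(1) = (3*log(5)/2) - (0) = 3*log(5)/2.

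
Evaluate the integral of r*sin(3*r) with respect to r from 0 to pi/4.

Integrate by parts once (u = r, dv = sin(3*r) dr).
An antiderivative is F(r) = -r*cos(3*r)/3 + sin(3*r)/9.
Then F(pi/4) - F(0) = (sqrt(2)*(4 + 3*pi)/72) - (0) = sqrt(2)*(4 + 3*pi)/72.

sqrt(2)*(4 + 3*pi)/72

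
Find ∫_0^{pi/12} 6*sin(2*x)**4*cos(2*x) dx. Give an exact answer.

Let u = sin(2*x), so du = 2*cos(2*x) dx. When x = 0, u = 0; when x = pi/12, u = 1/2.
The integral becomes 3·∫ u**4 du from 0 to 1/2, with antiderivative 3*u**5/5.
Back in x: F(x) = 3*sin(2*x)**5/5.
Then F(pi/12) - F(0) = (3/160) - (0) = 3/160.

3/160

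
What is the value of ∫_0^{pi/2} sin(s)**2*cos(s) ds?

Let u = sin(s), so du = cos(s) ds. When s = 0, u = 0; when s = pi/2, u = 1.
The integral becomes ∫ u**2 du from 0 to 1, with antiderivative u**3/3.
Back in s: F(s) = sin(s)**3/3.
Then F(pi/2) - F(0) = (1/3) - (0) = 1/3.

1/3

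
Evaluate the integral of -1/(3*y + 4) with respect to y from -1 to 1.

An antiderivative is F(y) = -log(3*y + 4)/3.
Then F(1) - F(-1) = (-log(7)/3) - (0) = -log(7)/3.

-log(7)/3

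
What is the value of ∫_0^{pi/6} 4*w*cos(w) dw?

Integrate by parts once (u = w, dv = 4*cos(w) dw).
An antiderivative is F(w) = 4*w*sin(w) + 4*cos(w).
Then F(pi/6) - F(0) = (pi/3 + 2*sqrt(3)) - (4) = -4 + pi/3 + 2*sqrt(3).

-4 + pi/3 + 2*sqrt(3)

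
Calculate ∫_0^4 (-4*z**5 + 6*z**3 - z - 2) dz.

-7088/3

By the power rule, an antiderivative is F(z) = -2*z**6/3 + 3*z**4/2 - z**2/2 - 2*z.
Then F(4) - F(0) = (-7088/3) - (0) = -7088/3.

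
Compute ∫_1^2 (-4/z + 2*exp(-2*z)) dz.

An antiderivative is F(z) = -4*log(z) - exp(-2*z).
Then F(2) - F(1) = (-4*log(2) - exp(-4)) - (-exp(-2)) = -4*log(2) - exp(-4) + exp(-2).

-4*log(2) - exp(-4) + exp(-2)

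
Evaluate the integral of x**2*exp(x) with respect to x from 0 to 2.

Integrate by parts twice (u = x^2, dv = exp(x) dx).
An antiderivative is F(x) = (x**2 - 2*x + 2)*exp(x).
Then F(2) - F(0) = (2*exp(2)) - (2) = -2 + 2*exp(2).

-2 + 2*exp(2)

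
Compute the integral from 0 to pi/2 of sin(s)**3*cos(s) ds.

1/4

Let u = sin(s), so du = cos(s) ds. When s = 0, u = 0; when s = pi/2, u = 1.
The integral becomes ∫ u**3 du from 0 to 1, with antiderivative u**4/4.
Back in s: F(s) = sin(s)**4/4.
Then F(pi/2) - F(0) = (1/4) - (0) = 1/4.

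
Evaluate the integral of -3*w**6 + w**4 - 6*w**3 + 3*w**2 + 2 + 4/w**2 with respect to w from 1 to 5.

-235604/7

By the power rule, an antiderivative is F(w) = -3*w**7/7 + w**5/5 - 3*w**4/2 + w**3 + 2*w - 4/w.
Then F(5) - F(1) = (-2356231/70) - (-191/70) = -235604/7.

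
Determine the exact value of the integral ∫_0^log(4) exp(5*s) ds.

1023/5

Let u = exp(s), so du = exp(s) ds. When s = 0, u = 1; when s = log(4), u = 4.
The integral becomes ∫ u**4 du from 1 to 4, with antiderivative u**5/5.
Back in s: F(s) = exp(5*s)/5.
Then F(log(4)) - F(0) = (1024/5) - (1/5) = 1023/5.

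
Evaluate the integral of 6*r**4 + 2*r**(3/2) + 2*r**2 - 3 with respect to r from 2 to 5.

By the power rule, an antiderivative is F(r) = 4*r**(5/2)/5 + 6*r**5/5 + 2*r**3/3 - 3*r.
Then F(5) - F(2) = (20*sqrt(5) + 11455/3) - (16*sqrt(2)/5 + 566/15) = -16*sqrt(2)/5 + 20*sqrt(5) + 18903/5.

-16*sqrt(2)/5 + 20*sqrt(5) + 18903/5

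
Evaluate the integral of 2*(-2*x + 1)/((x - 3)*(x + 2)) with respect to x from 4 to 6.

-log(16)

Factor the denominator: x**2 - x - 6 = (x + 2)(x - 3).
Partial fractions: 2*(-2*x + 1)/((x - 3)*(x + 2)) = -2/(x + 2) - 2/(x - 3).
An antiderivative is F(x) = -2*log(x - 3) - 2*log(x + 2).
Then F(6) - F(4) = (-6*log(2) - 2*log(3)) - (-log(36)) = -log(16).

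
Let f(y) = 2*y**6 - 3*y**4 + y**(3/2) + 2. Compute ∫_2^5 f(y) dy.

By the power rule, an antiderivative is F(y) = 2*y**7/7 + 2*y**(5/2)/5 - 3*y**5/5 + 2*y.
Then F(5) - F(2) = (10*sqrt(5) + 143195/7) - (8*sqrt(2)/5 + 748/35) = -8*sqrt(2)/5 + 10*sqrt(5) + 715227/35.

-8*sqrt(2)/5 + 10*sqrt(5) + 715227/35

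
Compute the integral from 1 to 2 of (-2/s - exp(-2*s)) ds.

(-4*exp(4)*log(2) - exp(2) + 1)*exp(-4)/2

An antiderivative is F(s) = -2*log(s) + exp(-2*s)/2.
Then F(2) - F(1) = (-2*log(2) + exp(-4)/2) - (exp(-2)/2) = (-4*exp(4)*log(2) - exp(2) + 1)*exp(-4)/2.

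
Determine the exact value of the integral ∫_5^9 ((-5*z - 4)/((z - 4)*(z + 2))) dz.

Factor the denominator: z**2 - 2*z - 8 = (z + 2)(z - 4).
Partial fractions: (-5*z - 4)/((z - 4)*(z + 2)) = -1/(z + 2) - 4/(z - 4).
An antiderivative is F(z) = -4*log(z - 4) - log(z + 2).
Then F(9) - F(5) = (-4*log(5) - log(11)) - (-log(7)) = -4*log(5) - log(11) + log(7).

-4*log(5) - log(11) + log(7)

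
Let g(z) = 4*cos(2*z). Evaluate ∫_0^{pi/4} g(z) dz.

2

An antiderivative is F(z) = 2*sin(2*z).
Then F(pi/4) - F(0) = (2) - (0) = 2.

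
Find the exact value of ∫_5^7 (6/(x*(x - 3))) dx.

log(100/49)

Factor the denominator: x**2 - 3*x = x(x - 3).
Partial fractions: 6/(x*(x - 3)) = -2/x + 2/(x - 3).
An antiderivative is F(x) = -2*log(x) + 2*log(x - 3).
Then F(7) - F(5) = (log(16/49)) - (log(4/25)) = log(100/49).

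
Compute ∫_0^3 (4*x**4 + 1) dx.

By the power rule, an antiderivative is F(x) = 4*x**5/5 + x.
Then F(3) - F(0) = (987/5) - (0) = 987/5.

987/5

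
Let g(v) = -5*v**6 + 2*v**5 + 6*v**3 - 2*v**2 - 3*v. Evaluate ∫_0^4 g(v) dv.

By the power rule, an antiderivative is F(v) = -5*v**7/7 + v**6/3 + 3*v**4/2 - 2*v**3/3 - 3*v**2/2.
Then F(4) - F(0) = (-210424/21) - (0) = -210424/21.

-210424/21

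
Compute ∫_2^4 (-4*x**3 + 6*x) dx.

-204

By the power rule, an antiderivative is F(x) = -x**4 + 3*x**2.
Then F(4) - F(2) = (-208) - (-4) = -204.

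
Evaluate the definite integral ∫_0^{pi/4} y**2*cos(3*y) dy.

Integrate by parts twice (u = y^2, dv = cos(3*y) dy).
An antiderivative is F(y) = y**2*sin(3*y)/3 + 2*y*cos(3*y)/9 - 2*sin(3*y)/27.
Then F(pi/4) - F(0) = (sqrt(2)*(-24*pi - 32 + 9*pi**2)/864) - (0) = sqrt(2)*(-24*pi - 32 + 9*pi**2)/864.

sqrt(2)*(-24*pi - 32 + 9*pi**2)/864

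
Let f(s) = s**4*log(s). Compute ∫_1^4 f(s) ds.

Integrate by parts once (u = ln s, dv = s**4 ds).
An antiderivative is F(s) = s**5*(5*log(s) - 1)/25.
Then F(4) - F(1) = (-1024/25 + 2048*log(2)/5) - (-1/25) = -1023/25 + 2048*log(2)/5.

-1023/25 + 2048*log(2)/5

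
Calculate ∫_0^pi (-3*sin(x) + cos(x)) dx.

-6

An antiderivative is F(x) = sin(x) + 3*cos(x).
Then F(pi) - F(0) = (-3) - (3) = -6.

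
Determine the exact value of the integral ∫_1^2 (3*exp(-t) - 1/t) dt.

-log(2) - 3*exp(-2) + 3*exp(-1)

An antiderivative is F(t) = -log(t) - 3*exp(-t).
Then F(2) - F(1) = (-log(2) - 3*exp(-2)) - (-3*exp(-1)) = -log(2) - 3*exp(-2) + 3*exp(-1).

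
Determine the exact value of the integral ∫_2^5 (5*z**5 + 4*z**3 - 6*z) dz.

By the power rule, an antiderivative is F(z) = 5*z**6/6 + z**4 - 3*z**2.
Then F(5) - F(2) = (81425/6) - (172/3) = 27027/2.

27027/2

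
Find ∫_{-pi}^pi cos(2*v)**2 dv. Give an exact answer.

Use the identity cos^2(2*v) = (1 + cos(4*v))/2.
An antiderivative is F(v) = v/2 + sin(4*v)/8.
Then F(pi) - F(-pi) = (pi/2) - (-pi/2) = pi.

pi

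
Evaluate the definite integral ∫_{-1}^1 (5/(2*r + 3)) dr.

5*log(5)/2

An antiderivative is F(r) = 5*log(2*r + 3)/2.
Then F(1) - F(-1) = (5*log(5)/2) - (0) = 5*log(5)/2.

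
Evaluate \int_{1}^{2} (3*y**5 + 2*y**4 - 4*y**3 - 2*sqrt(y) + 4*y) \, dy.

By the power rule, an antiderivative is F(y) = y**6/2 + 2*y**5/5 - y**4 - 4*y**(3/2)/3 + 2*y**2.
Then F(2) - F(1) = (184/5 - 8*sqrt(2)/3) - (17/30) = 1087/30 - 8*sqrt(2)/3.

1087/30 - 8*sqrt(2)/3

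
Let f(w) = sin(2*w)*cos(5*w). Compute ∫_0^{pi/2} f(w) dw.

-2/21

Use the identity sin(2*w)cos(5*w) = [sin(7*w) + sin(-3*w)]/2.
An antiderivative is F(w) = cos(3*w)/6 - cos(7*w)/14.
Then F(pi/2) - F(0) = (0) - (2/21) = -2/21.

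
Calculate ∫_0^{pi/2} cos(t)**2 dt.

pi/4

Use the identity cos^2(t) = (1 + cos(2*t))/2.
An antiderivative is F(t) = t/2 + sin(2*t)/4.
Then F(pi/2) - F(0) = (pi/4) - (0) = pi/4.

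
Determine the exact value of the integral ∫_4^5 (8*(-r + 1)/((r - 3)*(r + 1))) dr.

-8*log(2) - 4*log(3) + 4*log(5)

Factor the denominator: r**2 - 2*r - 3 = (r + 1)(r - 3).
Partial fractions: 8*(-r + 1)/((r - 3)*(r + 1)) = -4/(r + 1) - 4/(r - 3).
An antiderivative is F(r) = -4*log(r - 3) - 4*log(r + 1).
Then F(5) - F(4) = (-8*log(2) - 4*log(3)) - (-4*log(5)) = -8*log(2) - 4*log(3) + 4*log(5).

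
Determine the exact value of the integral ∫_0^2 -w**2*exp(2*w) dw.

1/4 - 5*exp(4)/4

Integrate by parts twice (u = w^2, dv = -exp(2*w) dw).
An antiderivative is F(w) = (-2*w**2 + 2*w - 1)*exp(2*w)/4.
Then F(2) - F(0) = (-5*exp(4)/4) - (-1/4) = 1/4 - 5*exp(4)/4.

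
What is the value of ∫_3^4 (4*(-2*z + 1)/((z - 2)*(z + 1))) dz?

Factor the denominator: z**2 - z - 2 = (z + 1)(z - 2).
Partial fractions: 4*(-2*z + 1)/((z - 2)*(z + 1)) = -4/(z + 1) - 4/(z - 2).
An antiderivative is F(z) = -4*log(z - 2) - 4*log(z + 1).
Then F(4) - F(3) = (-4*log(5) - 4*log(2)) - (-8*log(2)) = -4*log(5) + 4*log(2).

-4*log(5) + 4*log(2)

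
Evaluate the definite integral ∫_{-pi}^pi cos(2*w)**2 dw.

Use the identity cos^2(2*w) = (1 + cos(4*w))/2.
An antiderivative is F(w) = w/2 + sin(4*w)/8.
Then F(pi) - F(-pi) = (pi/2) - (-pi/2) = pi.

pi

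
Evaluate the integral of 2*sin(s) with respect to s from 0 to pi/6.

An antiderivative is F(s) = -2*cos(s).
Then F(pi/6) - F(0) = (-sqrt(3)) - (-2) = 2 - sqrt(3).

2 - sqrt(3)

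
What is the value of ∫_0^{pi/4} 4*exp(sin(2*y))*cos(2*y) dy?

Let u = sin(2*y), so du = 2*cos(2*y) dy. When y = 0, u = 0; when y = pi/4, u = 1.
The integral becomes 2·∫ exp(u) du from 0 to 1, with antiderivative 2*exp(u).
Back in y: F(y) = 2*exp(sin(2*y)).
Then F(pi/4) - F(0) = (2*E) - (2) = -2 + 2*E.

-2 + 2*E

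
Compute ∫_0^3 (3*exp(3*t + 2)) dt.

Let u = 3*t + 2, so du = 3 dt. When t = 0, u = 2; when t = 3, u = 11.
The integral becomes ∫ exp(u) du from 2 to 11, with antiderivative exp(u).
Back in t: F(t) = exp(3*t + 2).
Then F(3) - F(0) = (exp(11)) - (exp(2)) = -exp(2) + exp(11).

-exp(2) + exp(11)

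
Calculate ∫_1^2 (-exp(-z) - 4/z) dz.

-4*log(2) - exp(-1) + exp(-2)

An antiderivative is F(z) = -4*log(z) + exp(-z).
Then F(2) - F(1) = (-4*log(2) + exp(-2)) - (exp(-1)) = -4*log(2) - exp(-1) + exp(-2).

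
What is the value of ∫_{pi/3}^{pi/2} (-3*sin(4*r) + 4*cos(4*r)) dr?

sqrt(3)/2 + 9/8

An antiderivative is F(r) = sin(4*r) + 3*cos(4*r)/4.
Then F(pi/2) - F(pi/3) = (3/4) - (-sqrt(3)/2 - 3/8) = sqrt(3)/2 + 9/8.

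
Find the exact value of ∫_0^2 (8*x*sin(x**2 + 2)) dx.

Let u = x**2 + 2, so du = 2*x dx. When x = 0, u = 2; when x = 2, u = 6.
The integral becomes 4·∫ sin(u) du from 2 to 6, with antiderivative -4*cos(u).
Back in x: F(x) = -4*cos(x**2 + 2).
Then F(2) - F(0) = (-4*cos(6)) - (-4*cos(2)) = -4*cos(6) + 4*cos(2).

-4*cos(6) + 4*cos(2)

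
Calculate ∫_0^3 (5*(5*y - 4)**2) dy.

Let u = 5*y - 4, so du = 5 dy. When y = 0, u = -4; when y = 3, u = 11.
The integral becomes ∫ u**2 du from -4 to 11, with antiderivative u**3/3.
Back in y: F(y) = (5*y - 4)**3/3.
Then F(3) - F(0) = (1331/3) - (-64/3) = 465.

465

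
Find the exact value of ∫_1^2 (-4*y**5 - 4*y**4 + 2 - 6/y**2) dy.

By the power rule, an antiderivative is F(y) = -2*y**6/3 - 4*y**5/5 + 2*y + 6/y.
Then F(2) - F(1) = (-919/15) - (98/15) = -339/5.

-339/5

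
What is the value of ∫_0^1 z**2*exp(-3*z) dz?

2/27 - 17*exp(-3)/27

Integrate by parts twice (u = z^2, dv = exp(-3*z) dz).
An antiderivative is F(z) = (-9*z**2 - 6*z - 2)*exp(-3*z)/27.
Then F(1) - F(0) = (-17*exp(-3)/27) - (-2/27) = 2/27 - 17*exp(-3)/27.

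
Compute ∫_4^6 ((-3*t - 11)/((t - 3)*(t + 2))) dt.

Factor the denominator: t**2 - t - 6 = (t + 2)(t - 3).
Partial fractions: (-3*t - 11)/((t - 3)*(t + 2)) = 1/(t + 2) - 4/(t - 3).
An antiderivative is F(t) = -4*log(t - 3) + log(t + 2).
Then F(6) - F(4) = (log(8/81)) - (log(6)) = -5*log(3) + 2*log(2).

-5*log(3) + 2*log(2)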